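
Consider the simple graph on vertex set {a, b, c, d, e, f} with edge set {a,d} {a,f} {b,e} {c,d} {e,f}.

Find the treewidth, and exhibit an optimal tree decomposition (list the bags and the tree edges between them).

Treewidth 1.
One such decomposition:
Bags: B1 = {c, d}  B2 = {a, d}  B3 = {a, f}  B4 = {e, f}  B5 = {b, e}
Tree: B1–B2, B2–B3, B3–B4, B4–B5

Each bag holds 2 vertices, so the decomposition has width 1, which upper-bounds the treewidth. Any graph with an edge has treewidth ≥ 1, and G has the edge c–d. Hence tw(G) = 1 exactly.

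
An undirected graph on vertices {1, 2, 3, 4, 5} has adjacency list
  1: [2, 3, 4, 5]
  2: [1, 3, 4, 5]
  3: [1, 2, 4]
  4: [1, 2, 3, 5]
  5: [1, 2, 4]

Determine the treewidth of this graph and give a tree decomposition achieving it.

Treewidth 3.
One optimal decomposition is:
Bags: B1 = {1, 2, 4, 5}  B2 = {1, 2, 3, 4}
Tree: B1–B2

The largest bag has 4 vertices, giving width 3; this decomposition certifies tw(G) ≤ 3. For the lower bound, the 4 vertices {1, 2, 3, 4} are pairwise adjacent, and any tree decomposition puts a clique entirely inside one bag — forcing width ≥ 3. Hence tw(G) = 3 exactly.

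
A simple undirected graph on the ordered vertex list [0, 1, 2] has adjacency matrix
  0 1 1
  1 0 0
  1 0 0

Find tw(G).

1

A width-1 tree decomposition is:
Bags: B1 = {0, 1}  B2 = {0, 2}
Tree: B1–B2
The largest bag has 2 vertices, giving width 1; this decomposition certifies tw(G) ≤ 1. Any graph with an edge has treewidth ≥ 1, and G has the edge 1–0. Therefore the treewidth is 1.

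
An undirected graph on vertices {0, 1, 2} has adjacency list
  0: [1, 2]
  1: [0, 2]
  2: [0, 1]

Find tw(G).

2

A width-2 tree decomposition is:
Bags: B1 = {0, 1, 2}
Tree: (single bag)
A single bag containing all 3 vertices is trivially a valid decomposition of width 2. On the other hand G contains the 3-clique {0, 1, 2}. A clique must lie in a single bag of any decomposition, so no decomposition can have width below 2. Therefore the treewidth is 2.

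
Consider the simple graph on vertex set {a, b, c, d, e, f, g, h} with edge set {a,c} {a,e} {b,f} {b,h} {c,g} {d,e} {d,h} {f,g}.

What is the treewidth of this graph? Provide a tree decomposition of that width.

Treewidth 2.
One such decomposition:
Bags: B1 = {b, d, h}  B2 = {b, d, e}  B3 = {a, b, e}  B4 = {a, b, c}  B5 = {b, c, g}  B6 = {b, f, g}
Tree: B1–B2, B2–B3, B3–B4, B4–B5, B5–B6

The largest bag has 3 vertices, giving width 2; this decomposition certifies tw(G) ≤ 2. The edges b–h–d–e–a–c–g–f–b form a cycle, so G is not a tree and its treewidth is at least 2. Combining the bounds, tw(G) = 2.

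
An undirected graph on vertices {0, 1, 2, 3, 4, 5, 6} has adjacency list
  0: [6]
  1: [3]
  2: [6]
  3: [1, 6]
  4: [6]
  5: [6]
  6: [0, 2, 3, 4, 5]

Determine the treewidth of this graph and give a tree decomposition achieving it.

Each bag holds 2 vertices, so the decomposition has width 1, which upper-bounds the treewidth. Any graph with an edge has treewidth ≥ 1, and G has the edge 6–2. Combining the bounds, tw(G) = 1.

Treewidth 1.
One optimal decomposition is:
Bags: B1 = {2, 6}  B2 = {5, 6}  B3 = {4, 6}  B4 = {3, 6}  B5 = {1, 3}  B6 = {0, 6}
Tree: B1–B2, B1–B3, B1–B4, B4–B5, B2–B6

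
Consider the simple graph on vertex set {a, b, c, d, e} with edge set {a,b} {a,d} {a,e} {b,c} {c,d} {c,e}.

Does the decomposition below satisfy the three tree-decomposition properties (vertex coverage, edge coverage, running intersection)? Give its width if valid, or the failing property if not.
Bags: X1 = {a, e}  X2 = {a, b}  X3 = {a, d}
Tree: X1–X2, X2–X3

No — vertex c appears in no bag.

A tree decomposition must satisfy three properties: every vertex lies in some bag; for every edge, both endpoints lie together in some bag; and for every vertex, the bags containing it form a connected subtree. Here vertex c appears in no bag, so the decomposition is invalid.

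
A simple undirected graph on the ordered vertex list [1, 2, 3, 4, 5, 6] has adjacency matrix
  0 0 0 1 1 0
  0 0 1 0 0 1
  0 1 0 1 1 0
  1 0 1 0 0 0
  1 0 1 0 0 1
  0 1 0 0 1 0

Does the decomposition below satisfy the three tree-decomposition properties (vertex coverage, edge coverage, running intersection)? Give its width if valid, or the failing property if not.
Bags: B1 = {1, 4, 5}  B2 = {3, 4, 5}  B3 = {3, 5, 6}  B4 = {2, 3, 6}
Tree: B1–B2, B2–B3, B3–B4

Yes; width 2.

Vertex coverage: the bags together contain {1, 2, 3, 4, 5, 6}, the full vertex set. Edge coverage: each edge of G has both endpoints in at least one bag. Running intersection: for every vertex, the bags containing it form a connected subtree. All three properties hold, so this is a valid tree decomposition of width max|bag| − 1 = 2, and hence tw(G) ≤ 2.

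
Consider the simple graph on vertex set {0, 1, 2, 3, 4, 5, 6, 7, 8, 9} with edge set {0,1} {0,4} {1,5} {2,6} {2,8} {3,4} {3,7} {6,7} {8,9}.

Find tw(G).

1

A width-1 tree decomposition is:
Bags: B1 = {1, 5}  B2 = {0, 1}  B3 = {0, 4}  B4 = {3, 4}  B5 = {3, 7}  B6 = {6, 7}  B7 = {2, 6}  B8 = {2, 8}  B9 = {8, 9}
Tree: B1–B2, B2–B3, B3–B4, B4–B5, B5–B6, B6–B7, B7–B8, B8–B9
Every bag has size at most 2, so the width is 2 − 1 = 1 and tw(G) ≤ 1. Any graph with an edge has treewidth ≥ 1, and G has the edge 5–1. The upper and lower bounds meet at 1, so that is the treewidth.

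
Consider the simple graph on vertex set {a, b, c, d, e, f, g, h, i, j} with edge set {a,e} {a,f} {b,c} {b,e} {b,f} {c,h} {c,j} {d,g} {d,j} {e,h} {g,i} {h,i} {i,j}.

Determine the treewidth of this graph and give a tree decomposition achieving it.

Treewidth 2.
One optimal decomposition is:
Bags: B1 = {a, b, f}  B2 = {a, b, e}  B3 = {b, c, e}  B4 = {c, e, h}  B5 = {c, h, j}  B6 = {h, i, j}  B7 = {d, i, j}  B8 = {d, g, i}
Tree: B1–B2, B2–B3, B3–B4, B4–B5, B5–B6, B6–B7, B7–B8

Each bag holds 3 vertices, so the decomposition has width 2, which upper-bounds the treewidth. The edges f–a–e–b–f form a cycle, so G is not a tree and its treewidth is at least 2. Hence tw(G) = 2 exactly.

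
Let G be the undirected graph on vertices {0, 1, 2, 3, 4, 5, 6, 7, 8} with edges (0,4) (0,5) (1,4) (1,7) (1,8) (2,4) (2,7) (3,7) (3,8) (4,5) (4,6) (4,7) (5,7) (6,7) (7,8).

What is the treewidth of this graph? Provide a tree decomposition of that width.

The largest bag has 3 vertices, giving width 2; this decomposition certifies tw(G) ≤ 2. Conversely, {0, 4, 5} is a clique of size 3, and the vertices of any clique must share a bag in every tree decomposition; so some bag has ≥ 3 vertices and tw(G) ≥ 2. Hence tw(G) = 2 exactly.

Treewidth 2.
One optimal decomposition is:
Bags: B1 = {1, 7, 8}  B2 = {3, 7, 8}  B3 = {1, 4, 7}  B4 = {4, 5, 7}  B5 = {4, 6, 7}  B6 = {0, 4, 5}  B7 = {2, 4, 7}
Tree: B1–B2, B1–B3, B3–B4, B3–B5, B4–B6, B5–B7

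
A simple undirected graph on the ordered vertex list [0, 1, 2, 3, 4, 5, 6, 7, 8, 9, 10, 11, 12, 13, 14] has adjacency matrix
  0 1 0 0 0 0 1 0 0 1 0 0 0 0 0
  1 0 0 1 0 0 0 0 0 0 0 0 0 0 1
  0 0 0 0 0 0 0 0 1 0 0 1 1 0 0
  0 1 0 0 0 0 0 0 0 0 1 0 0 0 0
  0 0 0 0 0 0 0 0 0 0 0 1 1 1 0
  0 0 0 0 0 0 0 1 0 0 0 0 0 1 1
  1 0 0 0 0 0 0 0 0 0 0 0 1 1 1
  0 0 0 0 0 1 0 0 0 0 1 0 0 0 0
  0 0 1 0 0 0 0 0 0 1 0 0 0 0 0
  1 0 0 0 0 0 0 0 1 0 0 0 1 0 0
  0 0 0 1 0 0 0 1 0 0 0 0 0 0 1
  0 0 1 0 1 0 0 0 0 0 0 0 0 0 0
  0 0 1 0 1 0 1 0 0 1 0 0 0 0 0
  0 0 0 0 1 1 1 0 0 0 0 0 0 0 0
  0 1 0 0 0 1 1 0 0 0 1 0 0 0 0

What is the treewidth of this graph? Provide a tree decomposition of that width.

The largest bag has 4 vertices, giving width 3; this decomposition certifies tw(G) ≤ 3. For the lower bound: the 4 vertex sets {2,8,11}, {9}, {12}, {0,4,6,13} are disjoint, each induces a connected subgraph, and every pair is joined by at least one edge of G. Contracting each set to a single vertex therefore yields K_{4} as a minor, and since treewidth is minor-monotone, tw(G) ≥ tw(K_{4}) = 3. Combining the bounds, tw(G) = 3.

Treewidth 3.
One optimal decomposition is:
Bags: B1 = {2, 8, 9, 11}  B2 = {2, 9, 11, 12}  B3 = {4, 9, 11, 12}  B4 = {0, 4, 9, 12}  B5 = {0, 4, 6, 12}  B6 = {0, 4, 6, 13}  B7 = {0, 1, 6, 13}  B8 = {1, 6, 13, 14}  B9 = {1, 5, 13, 14}  B10 = {1, 3, 5, 14}  B11 = {3, 5, 10, 14}  B12 = {3, 5, 7, 10}
Tree: B1–B2, B2–B3, B3–B4, B4–B5, B5–B6, B6–B7, B7–B8, B8–B9, B9–B10, B10–B11, B11–B12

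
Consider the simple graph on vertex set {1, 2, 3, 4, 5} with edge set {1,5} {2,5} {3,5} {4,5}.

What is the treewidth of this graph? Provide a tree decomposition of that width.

Treewidth 1.
One optimal decomposition is:
Bags: B1 = {1, 5}  B2 = {3, 5}  B3 = {2, 5}  B4 = {4, 5}
Tree: B1–B2, B1–B3, B1–B4

The largest bag has 2 vertices, giving width 1; this decomposition certifies tw(G) ≤ 1. Any graph with an edge has treewidth ≥ 1, and G has the edge 5–1. Hence tw(G) = 1 exactly.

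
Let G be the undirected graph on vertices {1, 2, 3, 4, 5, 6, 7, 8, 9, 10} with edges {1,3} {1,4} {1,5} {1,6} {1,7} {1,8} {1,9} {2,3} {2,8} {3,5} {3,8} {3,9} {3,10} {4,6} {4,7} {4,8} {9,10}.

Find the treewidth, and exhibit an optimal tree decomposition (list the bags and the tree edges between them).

The largest bag has 3 vertices, giving width 2; this decomposition certifies tw(G) ≤ 2. On the other hand G contains the 3-clique {1, 3, 8}. A clique must lie in a single bag of any decomposition, so no decomposition can have width below 2. Hence tw(G) = 2 exactly.

Treewidth 2.
One such decomposition:
Bags: B1 = {1, 3, 8}  B2 = {1, 3, 5}  B3 = {1, 4, 8}  B4 = {1, 4, 7}  B5 = {2, 3, 8}  B6 = {1, 3, 9}  B7 = {3, 9, 10}  B8 = {1, 4, 6}
Tree: B1–B2, B1–B3, B3–B4, B1–B5, B1–B6, B6–B7, B4–B8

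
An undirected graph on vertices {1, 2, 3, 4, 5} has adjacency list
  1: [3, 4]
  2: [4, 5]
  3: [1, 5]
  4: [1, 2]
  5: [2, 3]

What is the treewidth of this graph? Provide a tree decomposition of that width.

The largest bag has 3 vertices, giving width 2; this decomposition certifies tw(G) ≤ 2. For the lower bound, G contains the cycle 1–3–5–2–4–1, so G is not a forest; only forests have treewidth ≤ 1, hence tw(G) ≥ 2. Hence tw(G) = 2 exactly.

Treewidth 2.
One such decomposition:
Bags: B1 = {1, 3, 5}  B2 = {1, 2, 5}  B3 = {1, 2, 4}
Tree: B1–B2, B2–B3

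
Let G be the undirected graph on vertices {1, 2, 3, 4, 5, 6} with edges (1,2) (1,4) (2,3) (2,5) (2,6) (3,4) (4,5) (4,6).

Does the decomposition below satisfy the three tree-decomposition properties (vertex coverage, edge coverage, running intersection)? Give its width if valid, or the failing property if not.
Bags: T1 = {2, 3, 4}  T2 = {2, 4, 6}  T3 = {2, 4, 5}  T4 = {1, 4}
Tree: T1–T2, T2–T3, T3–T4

A tree decomposition must satisfy three properties: every vertex lies in some bag; for every edge, both endpoints lie together in some bag; and for every vertex, the bags containing it form a connected subtree. Here edge (2,1) lies in no bag, so the decomposition is invalid.

No — edge (2,1) lies in no bag.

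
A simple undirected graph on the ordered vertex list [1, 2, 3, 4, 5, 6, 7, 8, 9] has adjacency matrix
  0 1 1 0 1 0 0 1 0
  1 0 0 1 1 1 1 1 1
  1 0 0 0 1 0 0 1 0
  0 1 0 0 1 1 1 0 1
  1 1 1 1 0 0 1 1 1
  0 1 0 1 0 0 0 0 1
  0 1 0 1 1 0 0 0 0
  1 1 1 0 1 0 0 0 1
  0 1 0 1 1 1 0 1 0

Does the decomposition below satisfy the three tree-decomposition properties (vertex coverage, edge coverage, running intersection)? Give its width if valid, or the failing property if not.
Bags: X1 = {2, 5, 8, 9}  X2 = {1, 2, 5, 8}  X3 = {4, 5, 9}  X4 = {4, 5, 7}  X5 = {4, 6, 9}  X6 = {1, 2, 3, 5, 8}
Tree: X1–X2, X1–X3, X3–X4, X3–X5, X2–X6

No — edge (2,4) lies in no bag.

A tree decomposition must satisfy three properties: every vertex lies in some bag; for every edge, both endpoints lie together in some bag; and for every vertex, the bags containing it form a connected subtree. Here edge (2,4) lies in no bag, so the decomposition is invalid.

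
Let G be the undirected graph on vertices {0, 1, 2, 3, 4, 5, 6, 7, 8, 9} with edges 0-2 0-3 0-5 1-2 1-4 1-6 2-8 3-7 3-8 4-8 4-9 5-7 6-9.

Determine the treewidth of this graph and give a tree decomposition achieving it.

Every bag has size at most 3, so the width is 3 − 1 = 2 and tw(G) ≤ 2. The edges 9–6–1–4–9 form a cycle, so G is not a tree and its treewidth is at least 2. The upper and lower bounds meet at 2, so that is the treewidth.

Treewidth 2.
Bags: B1 = {4, 6, 9}  B2 = {1, 4, 6}  B3 = {1, 4, 8}  B4 = {1, 2, 8}  B5 = {2, 3, 8}  B6 = {0, 2, 3}  B7 = {0, 3, 7}  B8 = {0, 5, 7}
Tree: B1–B2, B2–B3, B3–B4, B4–B5, B5–B6, B6–B7, B7–B8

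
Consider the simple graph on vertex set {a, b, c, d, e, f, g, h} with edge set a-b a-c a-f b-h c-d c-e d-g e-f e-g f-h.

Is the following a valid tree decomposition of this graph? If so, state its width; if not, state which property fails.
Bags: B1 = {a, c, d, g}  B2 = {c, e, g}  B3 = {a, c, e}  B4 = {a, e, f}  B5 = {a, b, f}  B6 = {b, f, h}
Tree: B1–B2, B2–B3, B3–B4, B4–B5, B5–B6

No — bags containing vertex a are not connected in the tree.

A tree decomposition must satisfy three properties: every vertex lies in some bag; for every edge, both endpoints lie together in some bag; and for every vertex, the bags containing it form a connected subtree. Here bags containing vertex a are not connected in the tree, so the decomposition is invalid.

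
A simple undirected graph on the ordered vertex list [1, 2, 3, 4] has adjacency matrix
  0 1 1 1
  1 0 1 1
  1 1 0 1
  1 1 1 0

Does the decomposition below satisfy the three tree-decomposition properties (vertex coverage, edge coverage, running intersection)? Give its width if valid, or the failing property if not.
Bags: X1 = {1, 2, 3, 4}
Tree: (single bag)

Yes; width 3.

Every vertex of G appears in some bag (union = {1, 2, 3, 4}); every edge is covered by a bag; and for each vertex v the set of bags containing v is connected in the bag tree. The decomposition is therefore valid. The largest bag has 4 vertices, so the width is 3.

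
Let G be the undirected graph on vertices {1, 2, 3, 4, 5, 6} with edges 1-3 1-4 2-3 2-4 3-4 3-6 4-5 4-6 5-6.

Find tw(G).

A width-2 tree decomposition is:
Bags: B1 = {3, 4, 6}  B2 = {1, 3, 4}  B3 = {2, 3, 4}  B4 = {4, 5, 6}
Tree: B1–B2, B2–B3, B1–B4
The largest bag has 3 vertices, giving width 2; this decomposition certifies tw(G) ≤ 2. For the lower bound, the 3 vertices {1, 3, 4} are pairwise adjacent, and any tree decomposition puts a clique entirely inside one bag — forcing width ≥ 2. Combining the bounds, tw(G) = 2.

2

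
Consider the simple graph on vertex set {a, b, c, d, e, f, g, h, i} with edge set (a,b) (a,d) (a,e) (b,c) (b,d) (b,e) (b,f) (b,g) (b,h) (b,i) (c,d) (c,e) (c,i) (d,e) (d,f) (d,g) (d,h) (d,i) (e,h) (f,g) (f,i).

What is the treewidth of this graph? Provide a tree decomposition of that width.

Every bag has size at most 4, so the width is 4 − 1 = 3 and tw(G) ≤ 3. Conversely, {b, d, f, g} is a clique of size 4, and the vertices of any clique must share a bag in every tree decomposition; so some bag has ≥ 4 vertices and tw(G) ≥ 3. Combining the bounds, tw(G) = 3.

Treewidth 3.
One such decomposition:
Bags: B1 = {b, c, d, i}  B2 = {b, c, d, e}  B3 = {b, d, f, i}  B4 = {b, d, e, h}  B5 = {b, d, f, g}  B6 = {a, b, d, e}
Tree: B1–B2, B1–B3, B2–B4, B3–B5, B2–B6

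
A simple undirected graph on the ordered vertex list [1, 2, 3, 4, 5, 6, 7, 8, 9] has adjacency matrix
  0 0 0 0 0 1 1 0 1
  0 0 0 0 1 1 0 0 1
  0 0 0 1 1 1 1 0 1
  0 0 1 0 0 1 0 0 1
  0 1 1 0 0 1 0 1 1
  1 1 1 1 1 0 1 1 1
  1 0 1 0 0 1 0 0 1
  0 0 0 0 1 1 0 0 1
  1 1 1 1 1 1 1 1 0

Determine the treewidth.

3

A width-3 tree decomposition is:
Bags: B1 = {5, 6, 8, 9}  B2 = {3, 5, 6, 9}  B3 = {3, 6, 7, 9}  B4 = {2, 5, 6, 9}  B5 = {3, 4, 6, 9}  B6 = {1, 6, 7, 9}
Tree: B1–B2, B2–B3, B2–B4, B2–B5, B3–B6
The largest bag has 4 vertices, giving width 3; this decomposition certifies tw(G) ≤ 3. On the other hand G contains the 4-clique {5, 6, 8, 9}. A clique must lie in a single bag of any decomposition, so no decomposition can have width below 3. Combining the bounds, tw(G) = 3.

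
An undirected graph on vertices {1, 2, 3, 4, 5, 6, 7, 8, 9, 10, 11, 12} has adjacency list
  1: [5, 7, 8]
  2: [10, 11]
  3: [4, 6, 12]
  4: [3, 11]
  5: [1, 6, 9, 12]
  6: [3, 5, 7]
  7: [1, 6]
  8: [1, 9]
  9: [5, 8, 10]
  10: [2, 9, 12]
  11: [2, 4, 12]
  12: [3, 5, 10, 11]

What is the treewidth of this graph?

A width-3 tree decomposition is:
Bags: B1 = {1, 7, 8, 9}  B2 = {1, 5, 7, 9}  B3 = {5, 6, 7, 9}  B4 = {5, 6, 9, 10}  B5 = {5, 6, 10, 12}  B6 = {3, 6, 10, 12}  B7 = {2, 3, 10, 12}  B8 = {2, 3, 11, 12}  B9 = {2, 3, 4, 11}
Tree: B1–B2, B2–B3, B3–B4, B4–B5, B5–B6, B6–B7, B7–B8, B8–B9
Every bag has size at most 4, so the width is 4 − 1 = 3 and tw(G) ≤ 3. For the lower bound: the 4 vertex sets {1,7,8}, {9}, {5}, {3,6,10,12} are disjoint, each induces a connected subgraph, and every pair is joined by at least one edge of G. Contracting each set to a single vertex therefore yields K_{4} as a minor, and since treewidth is minor-monotone, tw(G) ≥ tw(K_{4}) = 3. The upper and lower bounds meet at 3, so that is the treewidth.

3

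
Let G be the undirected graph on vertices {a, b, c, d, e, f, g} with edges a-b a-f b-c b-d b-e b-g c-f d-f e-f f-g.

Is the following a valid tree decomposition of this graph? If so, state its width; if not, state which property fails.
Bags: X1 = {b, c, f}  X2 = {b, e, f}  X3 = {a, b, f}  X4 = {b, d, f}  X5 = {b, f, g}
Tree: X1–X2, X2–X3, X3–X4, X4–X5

Yes; width 2.

Vertex coverage: the bags together contain {a, b, c, d, e, f, g}, the full vertex set. Edge coverage: each edge of G has both endpoints in at least one bag. Running intersection: for every vertex, the bags containing it form a connected subtree. All three properties hold, so this is a valid tree decomposition of width max|bag| − 1 = 2, and hence tw(G) ≤ 2.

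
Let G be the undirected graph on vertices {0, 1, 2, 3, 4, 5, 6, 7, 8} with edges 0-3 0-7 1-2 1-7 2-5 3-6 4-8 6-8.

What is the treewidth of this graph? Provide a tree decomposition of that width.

Treewidth 1.
One such decomposition:
Bags: B1 = {4, 8}  B2 = {6, 8}  B3 = {3, 6}  B4 = {0, 3}  B5 = {0, 7}  B6 = {1, 7}  B7 = {1, 2}  B8 = {2, 5}
Tree: B1–B2, B2–B3, B3–B4, B4–B5, B5–B6, B6–B7, B7–B8

Each bag holds 2 vertices, so the decomposition has width 1, which upper-bounds the treewidth. Since G has at least one edge (e.g. 4–8), it is not an edgeless graph, so tw(G) ≥ 1. Therefore the treewidth is 1.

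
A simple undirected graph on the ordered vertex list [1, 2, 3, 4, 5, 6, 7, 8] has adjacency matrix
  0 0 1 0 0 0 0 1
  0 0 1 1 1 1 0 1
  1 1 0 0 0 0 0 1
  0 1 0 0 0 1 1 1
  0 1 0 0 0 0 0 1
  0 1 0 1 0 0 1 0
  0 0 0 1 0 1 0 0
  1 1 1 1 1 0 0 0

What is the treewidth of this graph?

A width-2 tree decomposition is:
Bags: B1 = {2, 3, 8}  B2 = {2, 4, 8}  B3 = {2, 5, 8}  B4 = {1, 3, 8}  B5 = {2, 4, 6}  B6 = {4, 6, 7}
Tree: B1–B2, B2–B3, B1–B4, B2–B5, B5–B6
The largest bag has 3 vertices, giving width 2; this decomposition certifies tw(G) ≤ 2. On the other hand G contains the 3-clique {1, 3, 8}. A clique must lie in a single bag of any decomposition, so no decomposition can have width below 2. Therefore the treewidth is 2.

2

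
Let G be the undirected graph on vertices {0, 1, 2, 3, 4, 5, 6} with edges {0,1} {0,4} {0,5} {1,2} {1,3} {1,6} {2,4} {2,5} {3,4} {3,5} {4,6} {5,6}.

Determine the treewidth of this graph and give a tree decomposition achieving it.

Treewidth 3.
Bags: B1 = {1, 2, 4, 5}  B2 = {0, 1, 4, 5}  B3 = {1, 4, 5, 6}  B4 = {1, 3, 4, 5}
Tree: B1–B2, B2–B3, B3–B4

The largest bag has 4 vertices, giving width 3; this decomposition certifies tw(G) ≤ 3. For the lower bound: the 4 vertex sets {1,2}, {0,4}, {5}, {6} are disjoint, each induces a connected subgraph, and every pair is joined by at least one edge of G. Contracting each set to a single vertex therefore yields K_{4} as a minor, and since treewidth is minor-monotone, tw(G) ≥ tw(K_{4}) = 3. Combining the bounds, tw(G) = 3.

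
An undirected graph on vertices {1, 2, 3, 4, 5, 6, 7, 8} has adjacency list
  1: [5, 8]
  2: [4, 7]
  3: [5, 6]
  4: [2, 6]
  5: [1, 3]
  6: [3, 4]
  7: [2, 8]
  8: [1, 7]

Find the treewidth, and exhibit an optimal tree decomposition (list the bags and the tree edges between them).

Every bag has size at most 3, so the width is 3 − 1 = 2 and tw(G) ≤ 2. The edges 1–5–3–6–4–2–7–8–1 form a cycle, so G is not a tree and its treewidth is at least 2. Combining the bounds, tw(G) = 2.

Treewidth 2.
Bags: B1 = {1, 3, 5}  B2 = {1, 3, 6}  B3 = {1, 4, 6}  B4 = {1, 2, 4}  B5 = {1, 2, 7}  B6 = {1, 7, 8}
Tree: B1–B2, B2–B3, B3–B4, B4–B5, B5–B6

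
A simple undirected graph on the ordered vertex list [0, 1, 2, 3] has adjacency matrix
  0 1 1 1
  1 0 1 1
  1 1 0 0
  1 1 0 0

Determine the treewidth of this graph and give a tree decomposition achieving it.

Treewidth 2.
Bags: B1 = {0, 1, 3}  B2 = {0, 1, 2}
Tree: B1–B2

Every bag has size at most 3, so the width is 3 − 1 = 2 and tw(G) ≤ 2. On the other hand G contains the 3-clique {0, 1, 2}. A clique must lie in a single bag of any decomposition, so no decomposition can have width below 2. Combining the bounds, tw(G) = 2.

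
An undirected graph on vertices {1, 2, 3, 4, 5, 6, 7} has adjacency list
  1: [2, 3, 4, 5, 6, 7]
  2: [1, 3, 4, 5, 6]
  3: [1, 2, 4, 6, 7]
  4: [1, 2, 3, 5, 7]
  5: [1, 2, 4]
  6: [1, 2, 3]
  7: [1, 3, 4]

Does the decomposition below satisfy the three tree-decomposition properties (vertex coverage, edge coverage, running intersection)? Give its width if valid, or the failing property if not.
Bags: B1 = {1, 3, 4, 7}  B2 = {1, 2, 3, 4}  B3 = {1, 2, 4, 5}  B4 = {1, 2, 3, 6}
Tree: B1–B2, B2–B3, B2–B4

Every vertex of G appears in some bag (union = {1, 2, 3, 4, 5, 6, 7}); every edge is covered by a bag; and for each vertex v the set of bags containing v is connected in the bag tree. The decomposition is therefore valid. The largest bag has 4 vertices, so the width is 3.

Yes; width 3.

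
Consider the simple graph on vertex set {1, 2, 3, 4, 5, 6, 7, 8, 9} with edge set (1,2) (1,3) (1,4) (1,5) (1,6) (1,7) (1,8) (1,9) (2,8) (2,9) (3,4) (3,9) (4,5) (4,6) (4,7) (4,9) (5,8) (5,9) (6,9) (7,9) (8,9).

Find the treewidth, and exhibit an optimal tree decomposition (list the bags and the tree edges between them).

Each bag holds 4 vertices, so the decomposition has width 3, which upper-bounds the treewidth. On the other hand G contains the 4-clique {1, 2, 8, 9}. A clique must lie in a single bag of any decomposition, so no decomposition can have width below 3. Hence tw(G) = 3 exactly.

Treewidth 3.
One such decomposition:
Bags: B1 = {1, 4, 5, 9}  B2 = {1, 4, 7, 9}  B3 = {1, 3, 4, 9}  B4 = {1, 4, 6, 9}  B5 = {1, 5, 8, 9}  B6 = {1, 2, 8, 9}
Tree: B1–B2, B1–B3, B2–B4, B1–B5, B5–B6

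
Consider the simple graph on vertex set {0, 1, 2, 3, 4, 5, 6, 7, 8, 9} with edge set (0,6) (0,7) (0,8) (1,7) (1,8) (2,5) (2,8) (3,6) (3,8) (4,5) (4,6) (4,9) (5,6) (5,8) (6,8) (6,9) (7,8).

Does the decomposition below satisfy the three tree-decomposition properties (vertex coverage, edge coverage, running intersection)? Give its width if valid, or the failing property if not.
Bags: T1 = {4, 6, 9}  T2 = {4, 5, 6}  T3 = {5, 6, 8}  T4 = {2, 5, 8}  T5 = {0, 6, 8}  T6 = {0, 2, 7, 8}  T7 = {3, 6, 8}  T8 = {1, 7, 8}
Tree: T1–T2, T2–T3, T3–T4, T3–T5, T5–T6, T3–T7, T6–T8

No — bags containing vertex 2 are not connected in the tree.

A tree decomposition must satisfy three properties: every vertex lies in some bag; for every edge, both endpoints lie together in some bag; and for every vertex, the bags containing it form a connected subtree. Here bags containing vertex 2 are not connected in the tree, so the decomposition is invalid.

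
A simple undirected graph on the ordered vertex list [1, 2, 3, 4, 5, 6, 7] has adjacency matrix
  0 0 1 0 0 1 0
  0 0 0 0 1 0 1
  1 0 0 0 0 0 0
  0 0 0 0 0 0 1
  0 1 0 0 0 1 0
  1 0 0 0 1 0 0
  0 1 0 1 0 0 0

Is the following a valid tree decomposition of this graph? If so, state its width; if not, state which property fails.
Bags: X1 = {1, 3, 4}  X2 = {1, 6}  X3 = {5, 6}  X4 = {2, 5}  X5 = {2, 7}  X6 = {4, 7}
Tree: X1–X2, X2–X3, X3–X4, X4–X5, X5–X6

A tree decomposition must satisfy three properties: every vertex lies in some bag; for every edge, both endpoints lie together in some bag; and for every vertex, the bags containing it form a connected subtree. Here bags containing vertex 4 are not connected in the tree, so the decomposition is invalid.

No — bags containing vertex 4 are not connected in the tree.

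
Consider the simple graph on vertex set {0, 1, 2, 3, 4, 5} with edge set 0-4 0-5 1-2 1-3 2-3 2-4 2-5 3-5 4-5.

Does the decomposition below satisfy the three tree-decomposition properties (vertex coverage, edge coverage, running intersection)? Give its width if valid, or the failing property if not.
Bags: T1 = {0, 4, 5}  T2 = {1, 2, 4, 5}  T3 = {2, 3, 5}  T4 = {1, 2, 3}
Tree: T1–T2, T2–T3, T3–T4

No — bags containing vertex 1 are not connected in the tree.

A tree decomposition must satisfy three properties: every vertex lies in some bag; for every edge, both endpoints lie together in some bag; and for every vertex, the bags containing it form a connected subtree. Here bags containing vertex 1 are not connected in the tree, so the decomposition is invalid.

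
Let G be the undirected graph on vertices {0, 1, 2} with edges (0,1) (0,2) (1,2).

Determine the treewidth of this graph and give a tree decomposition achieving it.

A single bag containing all 3 vertices is trivially a valid decomposition of width 2. For the lower bound, the 3 vertices {0, 1, 2} are pairwise adjacent, and any tree decomposition puts a clique entirely inside one bag — forcing width ≥ 2. The upper and lower bounds meet at 2, so that is the treewidth.

Treewidth 2.
Bags: B1 = {0, 1, 2}
Tree: (single bag)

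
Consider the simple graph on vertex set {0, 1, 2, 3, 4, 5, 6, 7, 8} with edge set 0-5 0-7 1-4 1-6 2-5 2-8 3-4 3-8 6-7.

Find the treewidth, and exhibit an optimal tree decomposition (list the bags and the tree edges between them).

Each bag holds 3 vertices, so the decomposition has width 2, which upper-bounds the treewidth. The edges 2–5–0–7–6–1–4–3–8–2 form a cycle, so G is not a tree and its treewidth is at least 2. Therefore the treewidth is 2.

Treewidth 2.
Bags: B1 = {0, 2, 5}  B2 = {0, 2, 7}  B3 = {2, 6, 7}  B4 = {1, 2, 6}  B5 = {1, 2, 4}  B6 = {2, 3, 4}  B7 = {2, 3, 8}
Tree: B1–B2, B2–B3, B3–B4, B4–B5, B5–B6, B6–B7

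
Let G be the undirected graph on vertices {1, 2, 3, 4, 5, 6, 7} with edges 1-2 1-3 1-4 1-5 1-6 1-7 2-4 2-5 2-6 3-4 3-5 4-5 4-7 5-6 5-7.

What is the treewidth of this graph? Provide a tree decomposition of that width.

Treewidth 3.
Bags: B1 = {1, 2, 4, 5}  B2 = {1, 4, 5, 7}  B3 = {1, 3, 4, 5}  B4 = {1, 2, 5, 6}
Tree: B1–B2, B2–B3, B1–B4

The largest bag has 4 vertices, giving width 3; this decomposition certifies tw(G) ≤ 3. For the lower bound, the 4 vertices {1, 2, 4, 5} are pairwise adjacent, and any tree decomposition puts a clique entirely inside one bag — forcing width ≥ 3. Combining the bounds, tw(G) = 3.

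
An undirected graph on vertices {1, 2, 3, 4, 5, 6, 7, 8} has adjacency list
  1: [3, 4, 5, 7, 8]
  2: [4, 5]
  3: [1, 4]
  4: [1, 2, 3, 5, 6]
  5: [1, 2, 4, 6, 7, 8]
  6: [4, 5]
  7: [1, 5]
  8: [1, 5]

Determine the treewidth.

A width-2 tree decomposition is:
Bags: B1 = {4, 5, 6}  B2 = {1, 4, 5}  B3 = {2, 4, 5}  B4 = {1, 5, 8}  B5 = {1, 3, 4}  B6 = {1, 5, 7}
Tree: B1–B2, B1–B3, B2–B4, B2–B5, B2–B6
Every bag has size at most 3, so the width is 3 − 1 = 2 and tw(G) ≤ 2. On the other hand G contains the 3-clique {1, 3, 4}. A clique must lie in a single bag of any decomposition, so no decomposition can have width below 2. Hence tw(G) = 2 exactly.

2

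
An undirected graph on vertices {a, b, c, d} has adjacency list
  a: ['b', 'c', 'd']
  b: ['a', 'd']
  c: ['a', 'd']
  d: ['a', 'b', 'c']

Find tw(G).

2

A width-2 tree decomposition is:
Bags: B1 = {a, b, d}  B2 = {a, c, d}
Tree: B1–B2
Each bag holds 3 vertices, so the decomposition has width 2, which upper-bounds the treewidth. Conversely, {a, c, d} is a clique of size 3, and the vertices of any clique must share a bag in every tree decomposition; so some bag has ≥ 3 vertices and tw(G) ≥ 2. Therefore the treewidth is 2.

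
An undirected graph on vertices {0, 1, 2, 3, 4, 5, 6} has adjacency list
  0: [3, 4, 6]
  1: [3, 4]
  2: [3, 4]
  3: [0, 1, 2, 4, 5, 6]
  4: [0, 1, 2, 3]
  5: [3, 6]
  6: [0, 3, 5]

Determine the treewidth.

2

A width-2 tree decomposition is:
Bags: B1 = {1, 3, 4}  B2 = {0, 3, 4}  B3 = {0, 3, 6}  B4 = {2, 3, 4}  B5 = {3, 5, 6}
Tree: B1–B2, B2–B3, B1–B4, B3–B5
Each bag holds 3 vertices, so the decomposition has width 2, which upper-bounds the treewidth. For the lower bound, the 3 vertices {0, 3, 4} are pairwise adjacent, and any tree decomposition puts a clique entirely inside one bag — forcing width ≥ 2. The upper and lower bounds meet at 2, so that is the treewidth.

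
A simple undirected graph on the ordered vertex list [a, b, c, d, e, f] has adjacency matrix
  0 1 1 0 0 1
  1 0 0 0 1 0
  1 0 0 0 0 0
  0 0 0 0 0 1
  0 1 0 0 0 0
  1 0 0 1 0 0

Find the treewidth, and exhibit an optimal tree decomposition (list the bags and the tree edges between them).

Treewidth 1.
One such decomposition:
Bags: B1 = {a, b}  B2 = {a, f}  B3 = {d, f}  B4 = {a, c}  B5 = {b, e}
Tree: B1–B2, B2–B3, B2–B4, B1–B5

Every bag has size at most 2, so the width is 2 − 1 = 1 and tw(G) ≤ 1. G has an edge, so its treewidth is at least 1. Combining the bounds, tw(G) = 1.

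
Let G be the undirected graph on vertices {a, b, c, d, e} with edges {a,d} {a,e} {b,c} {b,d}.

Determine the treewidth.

A width-1 tree decomposition is:
Bags: B1 = {b, c}  B2 = {b, d}  B3 = {a, d}  B4 = {a, e}
Tree: B1–B2, B2–B3, B3–B4
Every bag has size at most 2, so the width is 2 − 1 = 1 and tw(G) ≤ 1. Any graph with an edge has treewidth ≥ 1, and G has the edge c–b. Hence tw(G) = 1 exactly.

1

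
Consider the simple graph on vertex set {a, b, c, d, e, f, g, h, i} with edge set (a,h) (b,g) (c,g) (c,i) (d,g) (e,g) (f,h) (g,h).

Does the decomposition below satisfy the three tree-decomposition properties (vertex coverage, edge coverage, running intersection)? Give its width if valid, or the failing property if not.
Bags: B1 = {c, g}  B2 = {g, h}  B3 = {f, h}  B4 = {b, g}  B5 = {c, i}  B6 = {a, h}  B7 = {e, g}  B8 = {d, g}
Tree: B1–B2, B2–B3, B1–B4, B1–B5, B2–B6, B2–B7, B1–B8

Vertex coverage: the bags together contain {a, b, c, d, e, f, g, h, i}, the full vertex set. Edge coverage: each edge of G has both endpoints in at least one bag. Running intersection: for every vertex, the bags containing it form a connected subtree. All three properties hold, so this is a valid tree decomposition of width max|bag| − 1 = 1, and hence tw(G) ≤ 1.

Yes; width 1.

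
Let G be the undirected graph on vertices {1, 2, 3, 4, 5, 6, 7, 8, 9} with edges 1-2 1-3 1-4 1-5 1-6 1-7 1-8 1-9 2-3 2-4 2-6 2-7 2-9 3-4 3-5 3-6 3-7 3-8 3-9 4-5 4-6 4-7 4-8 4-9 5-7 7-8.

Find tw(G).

4

A width-4 tree decomposition is:
Bags: B1 = {1, 3, 4, 7, 8}  B2 = {1, 2, 3, 4, 7}  B3 = {1, 3, 4, 5, 7}  B4 = {1, 2, 3, 4, 9}  B5 = {1, 2, 3, 4, 6}
Tree: B1–B2, B1–B3, B2–B4, B4–B5
The largest bag has 5 vertices, giving width 4; this decomposition certifies tw(G) ≤ 4. Conversely, {1, 3, 4, 7, 8} is a clique of size 5, and the vertices of any clique must share a bag in every tree decomposition; so some bag has ≥ 5 vertices and tw(G) ≥ 4. Hence tw(G) = 4 exactly.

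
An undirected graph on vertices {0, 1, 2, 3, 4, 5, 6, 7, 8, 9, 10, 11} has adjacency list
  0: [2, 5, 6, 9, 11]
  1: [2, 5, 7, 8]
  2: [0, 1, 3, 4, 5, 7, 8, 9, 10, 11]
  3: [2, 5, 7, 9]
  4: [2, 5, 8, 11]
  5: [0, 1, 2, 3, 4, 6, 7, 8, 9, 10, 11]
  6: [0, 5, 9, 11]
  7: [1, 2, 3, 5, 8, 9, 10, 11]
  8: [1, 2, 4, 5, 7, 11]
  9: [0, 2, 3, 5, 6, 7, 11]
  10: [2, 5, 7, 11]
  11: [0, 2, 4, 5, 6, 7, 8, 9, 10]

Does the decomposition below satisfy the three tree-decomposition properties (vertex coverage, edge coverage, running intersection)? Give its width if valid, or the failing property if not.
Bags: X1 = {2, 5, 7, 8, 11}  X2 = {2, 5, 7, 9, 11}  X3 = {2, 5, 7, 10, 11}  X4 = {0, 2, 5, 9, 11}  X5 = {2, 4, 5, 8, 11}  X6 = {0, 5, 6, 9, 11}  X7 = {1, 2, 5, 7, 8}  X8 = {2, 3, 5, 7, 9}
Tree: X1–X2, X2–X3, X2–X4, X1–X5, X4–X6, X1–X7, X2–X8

Yes; width 4.

Every vertex of G appears in some bag (union = {0, 1, 2, 3, 4, 5, 6, 7, 8, 9, 10, 11}); every edge is covered by a bag; and for each vertex v the set of bags containing v is connected in the bag tree. The decomposition is therefore valid. The largest bag has 5 vertices, so the width is 4.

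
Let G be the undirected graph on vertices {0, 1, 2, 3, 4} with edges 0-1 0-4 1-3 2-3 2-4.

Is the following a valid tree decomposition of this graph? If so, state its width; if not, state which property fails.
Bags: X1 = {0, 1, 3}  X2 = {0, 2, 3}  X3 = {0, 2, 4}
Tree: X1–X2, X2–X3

Vertex coverage: the bags together contain {0, 1, 2, 3, 4}, the full vertex set. Edge coverage: each edge of G has both endpoints in at least one bag. Running intersection: for every vertex, the bags containing it form a connected subtree. All three properties hold, so this is a valid tree decomposition of width max|bag| − 1 = 2, and hence tw(G) ≤ 2.

Yes; width 2.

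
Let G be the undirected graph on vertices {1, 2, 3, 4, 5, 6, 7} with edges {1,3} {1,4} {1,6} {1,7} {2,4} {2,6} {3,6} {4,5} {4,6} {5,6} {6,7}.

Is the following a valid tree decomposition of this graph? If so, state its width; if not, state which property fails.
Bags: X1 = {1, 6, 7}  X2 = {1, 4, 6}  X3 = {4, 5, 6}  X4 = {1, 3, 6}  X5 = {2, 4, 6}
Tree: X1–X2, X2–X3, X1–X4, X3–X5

Vertex coverage: the bags together contain {1, 2, 3, 4, 5, 6, 7}, the full vertex set. Edge coverage: each edge of G has both endpoints in at least one bag. Running intersection: for every vertex, the bags containing it form a connected subtree. All three properties hold, so this is a valid tree decomposition of width max|bag| − 1 = 2, and hence tw(G) ≤ 2.

Yes; width 2.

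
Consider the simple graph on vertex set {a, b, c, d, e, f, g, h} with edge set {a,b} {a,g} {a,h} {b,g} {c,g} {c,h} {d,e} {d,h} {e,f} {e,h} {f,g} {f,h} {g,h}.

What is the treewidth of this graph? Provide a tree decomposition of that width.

The largest bag has 3 vertices, giving width 2; this decomposition certifies tw(G) ≤ 2. On the other hand G contains the 3-clique {d, e, h}. A clique must lie in a single bag of any decomposition, so no decomposition can have width below 2. Therefore the treewidth is 2.

Treewidth 2.
One optimal decomposition is:
Bags: B1 = {a, g, h}  B2 = {f, g, h}  B3 = {c, g, h}  B4 = {a, b, g}  B5 = {e, f, h}  B6 = {d, e, h}
Tree: B1–B2, B1–B3, B1–B4, B2–B5, B5–B6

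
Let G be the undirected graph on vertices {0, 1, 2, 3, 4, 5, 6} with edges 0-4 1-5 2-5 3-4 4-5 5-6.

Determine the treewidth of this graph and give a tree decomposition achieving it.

Treewidth 1.
Bags: B1 = {3, 4}  B2 = {4, 5}  B3 = {1, 5}  B4 = {5, 6}  B5 = {0, 4}  B6 = {2, 5}
Tree: B1–B2, B2–B3, B3–B4, B1–B5, B3–B6

Every bag has size at most 2, so the width is 2 − 1 = 1 and tw(G) ≤ 1. Any graph with an edge has treewidth ≥ 1, and G has the edge 4–3. Therefore the treewidth is 1.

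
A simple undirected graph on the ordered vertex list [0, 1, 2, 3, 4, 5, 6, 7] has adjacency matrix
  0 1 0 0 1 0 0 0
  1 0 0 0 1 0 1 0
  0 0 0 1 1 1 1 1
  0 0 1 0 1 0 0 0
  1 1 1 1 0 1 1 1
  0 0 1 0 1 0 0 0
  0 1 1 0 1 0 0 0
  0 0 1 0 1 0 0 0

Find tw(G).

2

A width-2 tree decomposition is:
Bags: B1 = {1, 4, 6}  B2 = {2, 4, 6}  B3 = {2, 4, 7}  B4 = {0, 1, 4}  B5 = {2, 4, 5}  B6 = {2, 3, 4}
Tree: B1–B2, B2–B3, B1–B4, B2–B5, B5–B6
Every bag has size at most 3, so the width is 3 − 1 = 2 and tw(G) ≤ 2. On the other hand G contains the 3-clique {0, 1, 4}. A clique must lie in a single bag of any decomposition, so no decomposition can have width below 2. Combining the bounds, tw(G) = 2.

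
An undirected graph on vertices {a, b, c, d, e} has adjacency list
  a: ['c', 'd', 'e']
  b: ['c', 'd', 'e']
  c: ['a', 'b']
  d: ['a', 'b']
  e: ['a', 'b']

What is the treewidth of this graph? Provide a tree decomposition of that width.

Treewidth 2.
Bags: B1 = {a, b, c}  B2 = {a, b, d}  B3 = {a, b, e}
Tree: B1–B2, B2–B3

Each bag holds 3 vertices, so the decomposition has width 2, which upper-bounds the treewidth. The edges c–b–d–a–c form a cycle, so G is not a tree and its treewidth is at least 2. The upper and lower bounds meet at 2, so that is the treewidth.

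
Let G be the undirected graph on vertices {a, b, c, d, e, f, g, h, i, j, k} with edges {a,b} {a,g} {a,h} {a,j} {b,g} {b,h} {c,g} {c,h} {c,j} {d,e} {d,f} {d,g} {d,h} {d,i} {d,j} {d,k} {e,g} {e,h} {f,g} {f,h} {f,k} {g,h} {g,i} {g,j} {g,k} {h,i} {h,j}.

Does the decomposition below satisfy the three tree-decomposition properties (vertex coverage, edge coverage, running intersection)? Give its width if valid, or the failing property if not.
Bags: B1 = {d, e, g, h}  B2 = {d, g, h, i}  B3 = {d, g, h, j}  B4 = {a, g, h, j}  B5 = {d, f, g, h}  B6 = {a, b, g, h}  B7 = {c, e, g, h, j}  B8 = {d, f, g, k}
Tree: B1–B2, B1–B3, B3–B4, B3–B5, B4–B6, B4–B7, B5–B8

No — bags containing vertex e are not connected in the tree.

A tree decomposition must satisfy three properties: every vertex lies in some bag; for every edge, both endpoints lie together in some bag; and for every vertex, the bags containing it form a connected subtree. Here bags containing vertex e are not connected in the tree, so the decomposition is invalid.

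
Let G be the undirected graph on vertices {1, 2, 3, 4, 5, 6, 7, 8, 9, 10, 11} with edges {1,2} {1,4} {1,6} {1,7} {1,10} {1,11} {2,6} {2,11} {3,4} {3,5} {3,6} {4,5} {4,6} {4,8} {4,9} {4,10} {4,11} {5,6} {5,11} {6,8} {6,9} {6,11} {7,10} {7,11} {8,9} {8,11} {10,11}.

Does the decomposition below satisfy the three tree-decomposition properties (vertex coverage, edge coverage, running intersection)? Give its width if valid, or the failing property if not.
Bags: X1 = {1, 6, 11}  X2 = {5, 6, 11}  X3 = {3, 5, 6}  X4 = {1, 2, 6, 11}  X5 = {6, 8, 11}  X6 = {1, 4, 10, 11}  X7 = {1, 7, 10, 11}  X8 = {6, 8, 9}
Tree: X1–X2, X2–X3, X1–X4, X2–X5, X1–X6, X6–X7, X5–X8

A tree decomposition must satisfy three properties: every vertex lies in some bag; for every edge, both endpoints lie together in some bag; and for every vertex, the bags containing it form a connected subtree. Here edge (4,6) lies in no bag, so the decomposition is invalid.

No — edge (4,6) lies in no bag.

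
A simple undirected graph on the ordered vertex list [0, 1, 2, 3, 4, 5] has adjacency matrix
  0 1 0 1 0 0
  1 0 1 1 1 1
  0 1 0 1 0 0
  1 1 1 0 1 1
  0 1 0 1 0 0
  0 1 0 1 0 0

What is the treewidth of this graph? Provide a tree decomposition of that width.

Treewidth 2.
One optimal decomposition is:
Bags: B1 = {1, 2, 3}  B2 = {1, 3, 4}  B3 = {1, 3, 5}  B4 = {0, 1, 3}
Tree: B1–B2, B2–B3, B2–B4

The largest bag has 3 vertices, giving width 2; this decomposition certifies tw(G) ≤ 2. Conversely, {0, 1, 3} is a clique of size 3, and the vertices of any clique must share a bag in every tree decomposition; so some bag has ≥ 3 vertices and tw(G) ≥ 2. Combining the bounds, tw(G) = 2.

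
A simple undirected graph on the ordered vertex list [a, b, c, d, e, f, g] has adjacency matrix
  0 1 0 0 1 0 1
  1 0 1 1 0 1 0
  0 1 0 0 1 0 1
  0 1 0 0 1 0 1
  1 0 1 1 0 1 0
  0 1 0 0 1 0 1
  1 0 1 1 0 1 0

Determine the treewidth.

3

A width-3 tree decomposition is:
Bags: B1 = {a, b, e, g}  B2 = {b, d, e, g}  B3 = {b, e, f, g}  B4 = {b, c, e, g}
Tree: B1–B2, B2–B3, B3–B4
Each bag holds 4 vertices, so the decomposition has width 3, which upper-bounds the treewidth. For the lower bound: the 4 vertex sets {a,g}, {d,e}, {b}, {f} are disjoint, each induces a connected subgraph, and every pair is joined by at least one edge of G. Contracting each set to a single vertex therefore yields K_{4} as a minor, and since treewidth is minor-monotone, tw(G) ≥ tw(K_{4}) = 3. Hence tw(G) = 3 exactly.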